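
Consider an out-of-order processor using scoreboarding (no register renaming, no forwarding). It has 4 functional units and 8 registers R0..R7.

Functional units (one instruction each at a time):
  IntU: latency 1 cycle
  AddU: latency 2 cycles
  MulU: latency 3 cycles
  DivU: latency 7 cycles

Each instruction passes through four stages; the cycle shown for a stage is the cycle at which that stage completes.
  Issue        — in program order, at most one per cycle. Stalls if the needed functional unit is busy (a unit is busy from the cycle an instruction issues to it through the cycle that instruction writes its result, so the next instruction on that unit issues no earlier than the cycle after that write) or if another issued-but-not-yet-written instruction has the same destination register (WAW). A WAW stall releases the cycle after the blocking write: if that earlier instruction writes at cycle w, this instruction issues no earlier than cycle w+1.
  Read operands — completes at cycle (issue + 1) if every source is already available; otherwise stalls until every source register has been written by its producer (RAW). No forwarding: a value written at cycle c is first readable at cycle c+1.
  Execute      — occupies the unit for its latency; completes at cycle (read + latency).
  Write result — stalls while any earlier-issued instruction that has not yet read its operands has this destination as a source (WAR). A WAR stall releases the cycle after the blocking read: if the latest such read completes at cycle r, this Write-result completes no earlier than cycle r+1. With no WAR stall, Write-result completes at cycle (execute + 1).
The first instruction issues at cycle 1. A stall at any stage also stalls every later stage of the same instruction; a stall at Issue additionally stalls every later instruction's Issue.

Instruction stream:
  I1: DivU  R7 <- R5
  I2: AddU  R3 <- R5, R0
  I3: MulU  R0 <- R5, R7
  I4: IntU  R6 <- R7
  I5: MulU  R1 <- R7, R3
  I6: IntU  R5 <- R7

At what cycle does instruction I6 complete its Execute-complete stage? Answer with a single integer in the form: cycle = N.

t=1  issue I1 (DivU)
t=2  I1 read-ops · issue I2 (AddU)
t=3  I2 read-ops · issue I3 (MulU)
t=4  issue I4 (IntU)
t=5  I2 finished on AddU
t=6  I2→R3
t=9  I1 finished on DivU
t=10  I1→R7
t=11  I3 read-ops · I4 read-ops
t=12  I4 finished on IntU
t=13  I4→R6
t=14  I3 finished on MulU
t=15  I3→R0
t=16  issue I5 (MulU)
t=17  I5 read-ops · issue I6 (IntU)
t=18  I6 read-ops
t=19  I6 finished on IntU
t=20  I5 finished on MulU · I6→R5
t=21  I5→R1

cycle = 19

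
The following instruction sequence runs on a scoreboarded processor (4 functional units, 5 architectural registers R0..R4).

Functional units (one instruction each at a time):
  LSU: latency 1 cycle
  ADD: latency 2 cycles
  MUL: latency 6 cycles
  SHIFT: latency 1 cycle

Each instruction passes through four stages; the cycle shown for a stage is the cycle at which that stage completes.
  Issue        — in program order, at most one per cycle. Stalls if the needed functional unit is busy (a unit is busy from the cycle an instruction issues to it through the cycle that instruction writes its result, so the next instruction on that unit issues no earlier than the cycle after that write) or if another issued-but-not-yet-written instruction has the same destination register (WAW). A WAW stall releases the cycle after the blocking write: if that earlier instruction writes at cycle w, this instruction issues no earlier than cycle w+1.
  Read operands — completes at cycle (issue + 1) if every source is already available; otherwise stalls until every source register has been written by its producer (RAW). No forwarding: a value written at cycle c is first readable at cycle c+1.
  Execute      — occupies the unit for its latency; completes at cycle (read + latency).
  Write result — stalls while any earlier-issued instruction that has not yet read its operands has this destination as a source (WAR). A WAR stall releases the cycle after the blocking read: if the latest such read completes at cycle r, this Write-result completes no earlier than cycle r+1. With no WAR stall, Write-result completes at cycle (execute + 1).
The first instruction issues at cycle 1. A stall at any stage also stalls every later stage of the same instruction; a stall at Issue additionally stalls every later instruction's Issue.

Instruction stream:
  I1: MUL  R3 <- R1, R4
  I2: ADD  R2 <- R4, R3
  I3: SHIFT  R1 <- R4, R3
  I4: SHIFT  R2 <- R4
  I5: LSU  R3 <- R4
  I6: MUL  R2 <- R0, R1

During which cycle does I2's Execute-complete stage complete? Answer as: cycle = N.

cycle = 12

I1 -> (1, 2, 8, 9)
I2 -> (2, 10, 12, 13)  // RAW R3: wait I1 write@9
I3 -> (3, 10, 11, 12)  // RAW R3: wait I1 write@9
I4 -> (14, 15, 16, 17)  // WAW R2: wait I2 write@13
I5 -> (15, 16, 17, 18)
I6 -> (18, 19, 25, 26)  // WAW R2: wait I4 write@17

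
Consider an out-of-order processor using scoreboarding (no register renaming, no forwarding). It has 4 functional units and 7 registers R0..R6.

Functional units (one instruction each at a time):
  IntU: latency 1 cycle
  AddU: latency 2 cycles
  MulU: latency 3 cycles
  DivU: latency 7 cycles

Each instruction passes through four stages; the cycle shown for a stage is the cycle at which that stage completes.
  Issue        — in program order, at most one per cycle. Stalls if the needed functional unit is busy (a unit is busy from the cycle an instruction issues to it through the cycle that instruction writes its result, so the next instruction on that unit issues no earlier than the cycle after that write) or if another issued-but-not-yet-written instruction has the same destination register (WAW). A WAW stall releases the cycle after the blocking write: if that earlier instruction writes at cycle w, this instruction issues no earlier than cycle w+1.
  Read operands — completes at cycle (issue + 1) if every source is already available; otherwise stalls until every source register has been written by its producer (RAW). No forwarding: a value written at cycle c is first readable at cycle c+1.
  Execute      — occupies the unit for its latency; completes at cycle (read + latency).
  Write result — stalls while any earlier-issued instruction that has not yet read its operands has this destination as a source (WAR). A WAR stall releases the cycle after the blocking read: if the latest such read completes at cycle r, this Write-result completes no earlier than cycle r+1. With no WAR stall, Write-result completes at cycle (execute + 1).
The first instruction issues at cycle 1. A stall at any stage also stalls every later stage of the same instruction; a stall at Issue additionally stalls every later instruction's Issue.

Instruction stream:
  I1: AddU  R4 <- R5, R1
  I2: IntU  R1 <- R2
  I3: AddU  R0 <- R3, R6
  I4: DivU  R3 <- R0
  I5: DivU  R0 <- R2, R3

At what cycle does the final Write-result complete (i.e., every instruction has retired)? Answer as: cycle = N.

1) issue 1, read 2, done 4, write 5
2) issue 2, read 3, done 4, write 5
3) issue 6, read 7, done 9, write 10  <struct: AddU busy until I1 writes@5>
4) issue 7, read 11, done 18, write 19  <RAW R0: wait I3 write@10>
5) issue 20, read 21, done 28, write 29  <struct: DivU busy until I4 writes@19>

cycle = 29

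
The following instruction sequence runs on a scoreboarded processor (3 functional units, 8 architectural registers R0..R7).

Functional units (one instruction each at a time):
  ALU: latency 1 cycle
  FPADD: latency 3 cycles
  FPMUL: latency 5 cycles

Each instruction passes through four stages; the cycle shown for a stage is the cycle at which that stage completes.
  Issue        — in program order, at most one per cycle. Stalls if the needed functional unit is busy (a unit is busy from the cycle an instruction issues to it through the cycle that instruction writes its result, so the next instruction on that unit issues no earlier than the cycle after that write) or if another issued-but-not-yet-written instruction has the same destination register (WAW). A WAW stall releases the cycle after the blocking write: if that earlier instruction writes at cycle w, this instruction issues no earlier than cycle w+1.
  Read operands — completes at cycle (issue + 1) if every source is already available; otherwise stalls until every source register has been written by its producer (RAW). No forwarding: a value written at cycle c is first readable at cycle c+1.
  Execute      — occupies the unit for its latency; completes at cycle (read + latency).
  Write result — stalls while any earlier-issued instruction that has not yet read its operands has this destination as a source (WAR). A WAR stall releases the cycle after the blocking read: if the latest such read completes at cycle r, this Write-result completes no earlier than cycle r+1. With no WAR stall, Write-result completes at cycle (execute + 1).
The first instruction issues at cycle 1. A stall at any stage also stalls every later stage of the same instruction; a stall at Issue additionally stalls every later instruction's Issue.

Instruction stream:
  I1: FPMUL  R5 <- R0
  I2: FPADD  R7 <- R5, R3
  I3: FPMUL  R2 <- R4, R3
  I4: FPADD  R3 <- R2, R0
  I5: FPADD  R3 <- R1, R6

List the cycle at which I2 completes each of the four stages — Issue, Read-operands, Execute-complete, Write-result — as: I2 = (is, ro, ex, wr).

cycle 1: I1 dispatched to FPMUL
cycle 2: I1 operands ready | I2 dispatched to FPADD
cycle 7: I1 complete
cycle 8: R5←I1
cycle 9: I2 operands ready | I3 dispatched to FPMUL
cycle 10: I3 operands ready
cycle 12: I2 complete
cycle 13: R7←I2
cycle 14: I4 dispatched to FPADD
cycle 15: I3 complete
cycle 16: R2←I3
cycle 17: I4 operands ready
cycle 20: I4 complete
cycle 21: R3←I4
cycle 22: I5 dispatched to FPADD
cycle 23: I5 operands ready
cycle 26: I5 complete
cycle 27: R3←I5

I2 = (2, 9, 12, 13)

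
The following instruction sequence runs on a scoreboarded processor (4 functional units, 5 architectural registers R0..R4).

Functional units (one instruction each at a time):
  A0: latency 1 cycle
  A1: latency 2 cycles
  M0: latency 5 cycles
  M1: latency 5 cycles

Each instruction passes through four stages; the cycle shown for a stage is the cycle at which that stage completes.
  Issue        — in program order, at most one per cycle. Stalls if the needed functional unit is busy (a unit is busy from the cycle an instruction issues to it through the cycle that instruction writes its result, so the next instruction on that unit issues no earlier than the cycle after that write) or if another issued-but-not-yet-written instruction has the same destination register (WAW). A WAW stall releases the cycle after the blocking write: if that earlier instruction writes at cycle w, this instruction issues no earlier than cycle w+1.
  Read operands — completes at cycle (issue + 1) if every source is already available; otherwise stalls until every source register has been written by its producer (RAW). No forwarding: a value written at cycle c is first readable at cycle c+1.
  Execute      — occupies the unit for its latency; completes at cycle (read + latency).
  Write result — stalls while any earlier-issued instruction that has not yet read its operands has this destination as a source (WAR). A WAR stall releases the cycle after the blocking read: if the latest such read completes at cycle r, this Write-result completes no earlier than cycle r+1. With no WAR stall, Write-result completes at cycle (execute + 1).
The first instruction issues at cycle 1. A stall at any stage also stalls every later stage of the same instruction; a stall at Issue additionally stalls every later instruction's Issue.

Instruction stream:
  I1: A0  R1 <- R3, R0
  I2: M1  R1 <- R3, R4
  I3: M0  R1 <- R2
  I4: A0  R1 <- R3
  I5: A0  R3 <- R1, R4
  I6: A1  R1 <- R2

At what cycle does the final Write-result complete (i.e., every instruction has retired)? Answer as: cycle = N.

cycle = 30

c1: issue I1 (A0)
c2: I1 read-ops
c3: I1 finished on A0
c4: I1→R1
c5: issue I2 (M1)
c6: I2 read-ops
c11: I2 finished on M1
c12: I2→R1
c13: issue I3 (M0)
c14: I3 read-ops
c19: I3 finished on M0
c20: I3→R1
c21: issue I4 (A0)
c22: I4 read-ops
c23: I4 finished on A0
c24: I4→R1
c25: issue I5 (A0)
c26: I5 read-ops | issue I6 (A1)
c27: I5 finished on A0 | I6 read-ops
c28: I5→R3
c29: I6 finished on A1
c30: I6→R1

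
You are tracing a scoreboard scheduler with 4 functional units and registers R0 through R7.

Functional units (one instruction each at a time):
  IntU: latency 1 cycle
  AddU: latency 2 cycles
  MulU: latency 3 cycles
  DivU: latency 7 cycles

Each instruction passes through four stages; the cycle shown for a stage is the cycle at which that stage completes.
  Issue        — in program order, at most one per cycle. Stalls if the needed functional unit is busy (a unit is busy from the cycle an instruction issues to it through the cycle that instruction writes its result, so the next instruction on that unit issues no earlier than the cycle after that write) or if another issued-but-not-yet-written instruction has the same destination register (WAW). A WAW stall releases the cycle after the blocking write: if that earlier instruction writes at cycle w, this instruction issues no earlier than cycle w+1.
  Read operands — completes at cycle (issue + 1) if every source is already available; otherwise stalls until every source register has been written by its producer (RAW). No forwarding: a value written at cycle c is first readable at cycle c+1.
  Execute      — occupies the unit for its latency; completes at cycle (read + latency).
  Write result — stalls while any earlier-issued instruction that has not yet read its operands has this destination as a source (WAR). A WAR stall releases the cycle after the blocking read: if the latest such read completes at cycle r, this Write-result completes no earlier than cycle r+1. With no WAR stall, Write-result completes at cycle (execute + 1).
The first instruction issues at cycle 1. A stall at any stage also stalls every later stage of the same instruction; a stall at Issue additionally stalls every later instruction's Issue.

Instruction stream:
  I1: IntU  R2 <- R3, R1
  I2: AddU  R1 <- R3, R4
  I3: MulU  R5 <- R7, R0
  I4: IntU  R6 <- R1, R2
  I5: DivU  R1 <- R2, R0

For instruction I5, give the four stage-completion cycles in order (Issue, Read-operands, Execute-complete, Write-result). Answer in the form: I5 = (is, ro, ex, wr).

I5 = (7, 8, 15, 16)

c1: I1 dispatched to IntU
c2: I1 operands ready | I2 dispatched to AddU
c3: I1 complete | I2 operands ready | I3 dispatched to MulU
c4: R2←I1 | I3 operands ready
c5: I2 complete | I4 dispatched to IntU
c6: R1←I2
c7: I3 complete | I4 operands ready | I5 dispatched to DivU
c8: R5←I3 | I4 complete | I5 operands ready
c9: R6←I4
c15: I5 complete
c16: R1←I5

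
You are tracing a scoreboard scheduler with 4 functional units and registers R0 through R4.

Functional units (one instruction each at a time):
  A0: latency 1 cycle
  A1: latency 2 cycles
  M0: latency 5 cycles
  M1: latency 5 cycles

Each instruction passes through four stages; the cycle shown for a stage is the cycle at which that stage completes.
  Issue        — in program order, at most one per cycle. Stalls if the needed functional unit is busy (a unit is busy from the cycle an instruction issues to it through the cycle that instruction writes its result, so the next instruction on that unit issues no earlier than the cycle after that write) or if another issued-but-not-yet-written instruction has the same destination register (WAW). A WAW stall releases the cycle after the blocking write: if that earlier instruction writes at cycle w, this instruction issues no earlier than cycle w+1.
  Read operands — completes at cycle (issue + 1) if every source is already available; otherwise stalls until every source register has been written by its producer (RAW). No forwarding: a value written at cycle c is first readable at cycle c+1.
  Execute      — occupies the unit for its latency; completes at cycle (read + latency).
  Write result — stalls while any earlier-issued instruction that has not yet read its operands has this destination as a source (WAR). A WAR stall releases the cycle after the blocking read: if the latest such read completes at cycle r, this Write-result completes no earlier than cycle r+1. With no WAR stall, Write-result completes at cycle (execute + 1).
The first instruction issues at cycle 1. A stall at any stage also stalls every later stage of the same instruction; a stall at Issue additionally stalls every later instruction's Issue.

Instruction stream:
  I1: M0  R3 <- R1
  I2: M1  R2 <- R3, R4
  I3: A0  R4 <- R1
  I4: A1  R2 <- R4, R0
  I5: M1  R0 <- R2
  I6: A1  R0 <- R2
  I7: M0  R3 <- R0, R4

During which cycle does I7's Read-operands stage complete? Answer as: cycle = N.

t=1  I1→M0
t=2  I1 RO | I2→M1
t=3  I3→A0
t=4  I3 RO
t=5  I3 EX
t=7  I1 EX
t=8  I1 WR R3
t=9  I2 RO
t=10  I3 WR R4
t=14  I2 EX
t=15  I2 WR R2
t=16  I4→A1
t=17  I4 RO | I5→M1
t=19  I4 EX
t=20  I4 WR R2
t=21  I5 RO
t=26  I5 EX
t=27  I5 WR R0
t=28  I6→A1
t=29  I6 RO | I7→M0
t=31  I6 EX
t=32  I6 WR R0
t=33  I7 RO
t=38  I7 EX
t=39  I7 WR R3

cycle = 33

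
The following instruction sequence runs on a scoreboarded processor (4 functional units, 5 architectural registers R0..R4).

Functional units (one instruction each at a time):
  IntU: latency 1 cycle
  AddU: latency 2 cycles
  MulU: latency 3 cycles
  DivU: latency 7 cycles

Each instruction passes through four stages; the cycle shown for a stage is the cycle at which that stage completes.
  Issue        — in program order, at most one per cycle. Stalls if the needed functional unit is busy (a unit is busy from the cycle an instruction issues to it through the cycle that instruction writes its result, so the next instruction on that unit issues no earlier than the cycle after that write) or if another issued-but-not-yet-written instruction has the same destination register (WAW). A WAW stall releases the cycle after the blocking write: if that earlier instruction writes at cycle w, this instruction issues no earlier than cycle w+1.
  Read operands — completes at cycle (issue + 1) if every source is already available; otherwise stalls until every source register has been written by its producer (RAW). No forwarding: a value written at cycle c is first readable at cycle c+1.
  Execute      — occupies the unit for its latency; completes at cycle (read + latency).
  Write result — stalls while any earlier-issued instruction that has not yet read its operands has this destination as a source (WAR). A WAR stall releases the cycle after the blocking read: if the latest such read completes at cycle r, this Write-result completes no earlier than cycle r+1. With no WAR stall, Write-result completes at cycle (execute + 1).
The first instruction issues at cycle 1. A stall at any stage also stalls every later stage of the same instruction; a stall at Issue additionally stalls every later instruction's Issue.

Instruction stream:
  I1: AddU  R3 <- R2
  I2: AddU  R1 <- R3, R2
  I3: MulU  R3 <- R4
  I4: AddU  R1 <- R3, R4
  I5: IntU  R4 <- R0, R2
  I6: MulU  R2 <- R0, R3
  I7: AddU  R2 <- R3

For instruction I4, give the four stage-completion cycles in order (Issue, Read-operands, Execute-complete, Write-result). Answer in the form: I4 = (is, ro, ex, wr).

cycle 1: I1 issues→AddU
cycle 2: I1 reads
cycle 4: I1 exec-done
cycle 5: I1 writes R3
cycle 6: I2 issues→AddU
cycle 7: I2 reads | I3 issues→MulU
cycle 8: I3 reads
cycle 9: I2 exec-done
cycle 10: I2 writes R1
cycle 11: I3 exec-done | I4 issues→AddU
cycle 12: I3 writes R3 | I5 issues→IntU
cycle 13: I4 reads | I5 reads | I6 issues→MulU
cycle 14: I5 exec-done | I6 reads
cycle 15: I4 exec-done | I5 writes R4
cycle 16: I4 writes R1
cycle 17: I6 exec-done
cycle 18: I6 writes R2
cycle 19: I7 issues→AddU
cycle 20: I7 reads
cycle 22: I7 exec-done
cycle 23: I7 writes R2

I4 = (11, 13, 15, 16)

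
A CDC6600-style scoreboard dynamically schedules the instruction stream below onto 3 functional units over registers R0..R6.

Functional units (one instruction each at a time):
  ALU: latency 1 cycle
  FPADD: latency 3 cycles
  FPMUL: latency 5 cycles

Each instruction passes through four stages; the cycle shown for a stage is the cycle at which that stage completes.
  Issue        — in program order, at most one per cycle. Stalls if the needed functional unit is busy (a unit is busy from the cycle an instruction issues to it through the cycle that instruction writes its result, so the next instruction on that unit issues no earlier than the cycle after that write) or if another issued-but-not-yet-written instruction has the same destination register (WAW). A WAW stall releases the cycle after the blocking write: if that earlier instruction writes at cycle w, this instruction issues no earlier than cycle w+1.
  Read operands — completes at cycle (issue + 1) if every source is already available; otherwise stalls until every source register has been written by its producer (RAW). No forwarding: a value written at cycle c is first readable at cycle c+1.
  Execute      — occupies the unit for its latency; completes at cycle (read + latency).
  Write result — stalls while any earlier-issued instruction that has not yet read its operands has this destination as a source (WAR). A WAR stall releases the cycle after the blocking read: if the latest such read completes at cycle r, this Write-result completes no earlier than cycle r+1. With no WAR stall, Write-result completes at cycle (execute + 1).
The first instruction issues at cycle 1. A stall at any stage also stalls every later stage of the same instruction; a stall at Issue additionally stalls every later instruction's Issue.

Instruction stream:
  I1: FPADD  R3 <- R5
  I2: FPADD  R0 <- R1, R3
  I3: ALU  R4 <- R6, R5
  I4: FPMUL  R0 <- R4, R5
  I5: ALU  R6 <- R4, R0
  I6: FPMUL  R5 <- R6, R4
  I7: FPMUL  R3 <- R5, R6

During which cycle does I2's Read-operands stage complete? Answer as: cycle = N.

cycle = 8

I1  is:1  ro:2  ex:5  wr:6
I2  is:7  ro:8  ex:11  wr:12  — struct: FPADD busy until I1 writes@6
I3  is:8  ro:9  ex:10  wr:11
I4  is:13  ro:14  ex:19  wr:20  — WAW R0: wait I2 write@12
I5  is:14  ro:21  ex:22  wr:23  — RAW R0: wait I4 write@20
I6  is:21  ro:24  ex:29  wr:30  — struct: FPMUL busy until I4 writes@20, RAW R6: wait I5 write@23
I7  is:31  ro:32  ex:37  wr:38  — struct: FPMUL busy until I6 writes@30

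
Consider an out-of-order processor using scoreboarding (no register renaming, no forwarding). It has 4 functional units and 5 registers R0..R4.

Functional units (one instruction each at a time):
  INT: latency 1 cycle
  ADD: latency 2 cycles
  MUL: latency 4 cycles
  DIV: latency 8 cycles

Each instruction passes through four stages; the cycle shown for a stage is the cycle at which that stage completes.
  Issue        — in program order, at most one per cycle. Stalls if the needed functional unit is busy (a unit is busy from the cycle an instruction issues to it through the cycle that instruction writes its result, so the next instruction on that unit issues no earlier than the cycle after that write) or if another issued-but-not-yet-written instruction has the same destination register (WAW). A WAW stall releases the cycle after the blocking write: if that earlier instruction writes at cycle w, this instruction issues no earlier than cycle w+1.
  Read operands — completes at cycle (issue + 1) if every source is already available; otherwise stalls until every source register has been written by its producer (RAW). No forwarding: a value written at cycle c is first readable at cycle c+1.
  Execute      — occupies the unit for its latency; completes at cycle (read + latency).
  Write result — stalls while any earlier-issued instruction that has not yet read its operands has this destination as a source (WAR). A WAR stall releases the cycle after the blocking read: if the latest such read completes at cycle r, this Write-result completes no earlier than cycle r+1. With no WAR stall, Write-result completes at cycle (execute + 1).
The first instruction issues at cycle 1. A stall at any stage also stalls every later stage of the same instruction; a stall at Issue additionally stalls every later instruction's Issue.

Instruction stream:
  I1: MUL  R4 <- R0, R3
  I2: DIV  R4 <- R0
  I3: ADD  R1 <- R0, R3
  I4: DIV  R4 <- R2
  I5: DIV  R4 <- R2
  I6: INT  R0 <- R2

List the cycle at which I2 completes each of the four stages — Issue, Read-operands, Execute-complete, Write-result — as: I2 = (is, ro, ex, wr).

I2 = (8, 9, 17, 18)

I1: IS=1 RO=2 EX=6 WR=7
I2: IS=8 RO=9 EX=17 WR=18  [WAW R4: wait I1 write@7]
I3: IS=9 RO=10 EX=12 WR=13
I4: IS=19 RO=20 EX=28 WR=29  [struct: DIV busy until I2 writes@18]
I5: IS=30 RO=31 EX=39 WR=40  [struct: DIV busy until I4 writes@29]
I6: IS=31 RO=32 EX=33 WR=34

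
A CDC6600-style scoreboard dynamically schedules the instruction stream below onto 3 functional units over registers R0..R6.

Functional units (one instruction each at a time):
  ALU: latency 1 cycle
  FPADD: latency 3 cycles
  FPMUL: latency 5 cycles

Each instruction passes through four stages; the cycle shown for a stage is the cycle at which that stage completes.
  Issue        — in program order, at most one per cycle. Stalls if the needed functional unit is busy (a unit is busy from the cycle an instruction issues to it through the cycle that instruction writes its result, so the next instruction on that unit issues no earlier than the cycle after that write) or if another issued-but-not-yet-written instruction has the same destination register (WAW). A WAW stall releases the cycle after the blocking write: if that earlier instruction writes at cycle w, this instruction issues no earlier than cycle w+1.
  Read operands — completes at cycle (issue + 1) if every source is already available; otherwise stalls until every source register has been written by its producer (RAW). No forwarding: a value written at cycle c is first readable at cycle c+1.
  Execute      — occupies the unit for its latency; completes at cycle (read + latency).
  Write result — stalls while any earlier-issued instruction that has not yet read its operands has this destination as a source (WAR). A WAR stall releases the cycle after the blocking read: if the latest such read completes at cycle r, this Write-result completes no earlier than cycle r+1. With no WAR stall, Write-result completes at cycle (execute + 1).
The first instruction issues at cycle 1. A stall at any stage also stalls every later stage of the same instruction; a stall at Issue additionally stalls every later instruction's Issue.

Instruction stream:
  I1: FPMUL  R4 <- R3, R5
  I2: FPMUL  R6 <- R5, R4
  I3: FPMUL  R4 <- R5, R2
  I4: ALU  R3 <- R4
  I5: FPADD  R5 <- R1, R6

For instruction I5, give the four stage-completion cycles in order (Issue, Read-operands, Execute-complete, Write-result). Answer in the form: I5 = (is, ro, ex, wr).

I5 = (19, 20, 23, 24)

  I1 | 1 | 2 | 7 | 8
  I2 | 9 | 10 | 15 | 16   struct: FPMUL busy until I1 writes@8
  I3 | 17 | 18 | 23 | 24   struct: FPMUL busy until I2 writes@16
  I4 | 18 | 25 | 26 | 27   RAW R4: wait I3 write@24
  I5 | 19 | 20 | 23 | 24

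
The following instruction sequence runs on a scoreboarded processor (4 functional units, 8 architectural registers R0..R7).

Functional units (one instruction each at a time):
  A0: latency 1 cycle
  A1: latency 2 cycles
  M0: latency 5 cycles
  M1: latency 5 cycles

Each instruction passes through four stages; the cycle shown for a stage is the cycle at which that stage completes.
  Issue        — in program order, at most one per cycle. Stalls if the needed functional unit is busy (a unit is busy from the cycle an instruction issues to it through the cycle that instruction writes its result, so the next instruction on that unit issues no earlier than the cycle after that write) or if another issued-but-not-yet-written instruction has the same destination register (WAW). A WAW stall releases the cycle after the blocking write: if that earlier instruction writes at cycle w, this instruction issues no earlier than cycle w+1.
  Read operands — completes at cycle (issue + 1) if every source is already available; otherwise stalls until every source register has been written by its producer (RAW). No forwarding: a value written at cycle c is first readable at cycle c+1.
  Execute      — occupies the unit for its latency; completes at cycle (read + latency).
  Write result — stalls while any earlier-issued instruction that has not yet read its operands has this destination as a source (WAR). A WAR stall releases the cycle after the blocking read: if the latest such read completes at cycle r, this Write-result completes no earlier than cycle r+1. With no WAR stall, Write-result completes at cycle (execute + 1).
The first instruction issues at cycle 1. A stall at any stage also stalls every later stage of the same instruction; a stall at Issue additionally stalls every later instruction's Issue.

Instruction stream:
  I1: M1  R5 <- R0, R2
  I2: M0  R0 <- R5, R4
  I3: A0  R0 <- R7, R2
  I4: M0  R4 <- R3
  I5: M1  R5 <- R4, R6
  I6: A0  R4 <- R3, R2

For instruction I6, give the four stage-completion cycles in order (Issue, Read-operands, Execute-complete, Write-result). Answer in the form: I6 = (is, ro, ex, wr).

I1: IS=1 RO=2 EX=7 WR=8
I2: IS=2 RO=9 EX=14 WR=15  [RAW R5: wait I1 write@8]
I3: IS=16 RO=17 EX=18 WR=19  [WAW R0: wait I2 write@15]
I4: IS=17 RO=18 EX=23 WR=24
I5: IS=18 RO=25 EX=30 WR=31  [RAW R4: wait I4 write@24]
I6: IS=25 RO=26 EX=27 WR=28  [WAW R4: wait I4 write@24]

I6 = (25, 26, 27, 28)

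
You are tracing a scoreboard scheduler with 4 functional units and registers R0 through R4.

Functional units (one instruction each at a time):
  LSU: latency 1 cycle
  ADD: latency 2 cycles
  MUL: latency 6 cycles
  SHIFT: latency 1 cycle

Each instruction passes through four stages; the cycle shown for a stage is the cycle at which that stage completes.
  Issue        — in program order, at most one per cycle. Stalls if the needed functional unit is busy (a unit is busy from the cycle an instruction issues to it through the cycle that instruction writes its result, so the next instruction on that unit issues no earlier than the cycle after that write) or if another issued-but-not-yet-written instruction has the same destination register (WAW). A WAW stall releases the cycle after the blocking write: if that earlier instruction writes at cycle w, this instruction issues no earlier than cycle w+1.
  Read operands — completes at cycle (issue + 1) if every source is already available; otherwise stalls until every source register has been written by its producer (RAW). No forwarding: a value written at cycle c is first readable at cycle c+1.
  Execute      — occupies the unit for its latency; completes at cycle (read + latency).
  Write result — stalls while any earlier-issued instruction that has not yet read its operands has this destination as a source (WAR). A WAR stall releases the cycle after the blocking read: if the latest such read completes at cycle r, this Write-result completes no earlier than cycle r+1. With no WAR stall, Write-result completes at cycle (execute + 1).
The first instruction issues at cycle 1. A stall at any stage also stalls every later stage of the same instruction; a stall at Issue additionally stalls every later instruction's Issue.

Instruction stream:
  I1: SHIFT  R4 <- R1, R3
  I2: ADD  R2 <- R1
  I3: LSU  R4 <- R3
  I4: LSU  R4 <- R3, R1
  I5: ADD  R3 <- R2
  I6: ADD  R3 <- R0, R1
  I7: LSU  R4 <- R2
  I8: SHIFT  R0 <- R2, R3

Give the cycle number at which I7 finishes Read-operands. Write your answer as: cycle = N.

c1: I1 dispatched to SHIFT
c2: I1 operands ready | I2 dispatched to ADD
c3: I1 complete | I2 operands ready
c4: R4←I1
c5: I2 complete | I3 dispatched to LSU
c6: R2←I2 | I3 operands ready
c7: I3 complete
c8: R4←I3
c9: I4 dispatched to LSU
c10: I4 operands ready | I5 dispatched to ADD
c11: I4 complete | I5 operands ready
c12: R4←I4
c13: I5 complete
c14: R3←I5
c15: I6 dispatched to ADD
c16: I6 operands ready | I7 dispatched to LSU
c17: I7 operands ready | I8 dispatched to SHIFT
c18: I6 complete | I7 complete
c19: R3←I6 | R4←I7
c20: I8 operands ready
c21: I8 complete
c22: R0←I8

cycle = 17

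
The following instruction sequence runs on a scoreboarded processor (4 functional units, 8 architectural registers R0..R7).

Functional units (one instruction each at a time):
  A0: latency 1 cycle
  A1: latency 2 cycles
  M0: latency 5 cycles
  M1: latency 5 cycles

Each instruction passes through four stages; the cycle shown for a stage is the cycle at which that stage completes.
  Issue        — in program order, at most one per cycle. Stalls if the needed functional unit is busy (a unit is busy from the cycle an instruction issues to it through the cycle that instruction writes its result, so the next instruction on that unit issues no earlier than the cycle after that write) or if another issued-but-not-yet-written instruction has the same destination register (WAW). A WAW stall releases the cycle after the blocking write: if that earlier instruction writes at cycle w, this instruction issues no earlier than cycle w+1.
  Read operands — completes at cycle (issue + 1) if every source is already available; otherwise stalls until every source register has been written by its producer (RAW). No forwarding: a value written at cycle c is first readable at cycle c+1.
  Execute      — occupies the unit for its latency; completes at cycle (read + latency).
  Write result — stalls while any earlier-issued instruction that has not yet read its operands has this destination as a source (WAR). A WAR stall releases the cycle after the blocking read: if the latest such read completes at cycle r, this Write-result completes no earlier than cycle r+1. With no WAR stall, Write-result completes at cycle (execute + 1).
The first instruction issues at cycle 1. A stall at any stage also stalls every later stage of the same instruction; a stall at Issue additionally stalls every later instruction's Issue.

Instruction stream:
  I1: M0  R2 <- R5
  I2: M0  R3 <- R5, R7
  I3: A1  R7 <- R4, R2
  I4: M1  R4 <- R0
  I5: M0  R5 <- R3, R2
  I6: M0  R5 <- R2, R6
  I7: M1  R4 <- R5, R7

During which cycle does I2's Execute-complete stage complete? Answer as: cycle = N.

cycle = 15

t=1  I1→M0
t=2  I1 RO
t=7  I1 EX
t=8  I1 WR R2
t=9  I2→M0
t=10  I2 RO; I3→A1
t=11  I3 RO; I4→M1
t=12  I4 RO
t=13  I3 EX
t=14  I3 WR R7
t=15  I2 EX
t=16  I2 WR R3
t=17  I4 EX; I5→M0
t=18  I4 WR R4; I5 RO
t=23  I5 EX
t=24  I5 WR R5
t=25  I6→M0
t=26  I6 RO; I7→M1
t=31  I6 EX
t=32  I6 WR R5
t=33  I7 RO
t=38  I7 EX
t=39  I7 WR R4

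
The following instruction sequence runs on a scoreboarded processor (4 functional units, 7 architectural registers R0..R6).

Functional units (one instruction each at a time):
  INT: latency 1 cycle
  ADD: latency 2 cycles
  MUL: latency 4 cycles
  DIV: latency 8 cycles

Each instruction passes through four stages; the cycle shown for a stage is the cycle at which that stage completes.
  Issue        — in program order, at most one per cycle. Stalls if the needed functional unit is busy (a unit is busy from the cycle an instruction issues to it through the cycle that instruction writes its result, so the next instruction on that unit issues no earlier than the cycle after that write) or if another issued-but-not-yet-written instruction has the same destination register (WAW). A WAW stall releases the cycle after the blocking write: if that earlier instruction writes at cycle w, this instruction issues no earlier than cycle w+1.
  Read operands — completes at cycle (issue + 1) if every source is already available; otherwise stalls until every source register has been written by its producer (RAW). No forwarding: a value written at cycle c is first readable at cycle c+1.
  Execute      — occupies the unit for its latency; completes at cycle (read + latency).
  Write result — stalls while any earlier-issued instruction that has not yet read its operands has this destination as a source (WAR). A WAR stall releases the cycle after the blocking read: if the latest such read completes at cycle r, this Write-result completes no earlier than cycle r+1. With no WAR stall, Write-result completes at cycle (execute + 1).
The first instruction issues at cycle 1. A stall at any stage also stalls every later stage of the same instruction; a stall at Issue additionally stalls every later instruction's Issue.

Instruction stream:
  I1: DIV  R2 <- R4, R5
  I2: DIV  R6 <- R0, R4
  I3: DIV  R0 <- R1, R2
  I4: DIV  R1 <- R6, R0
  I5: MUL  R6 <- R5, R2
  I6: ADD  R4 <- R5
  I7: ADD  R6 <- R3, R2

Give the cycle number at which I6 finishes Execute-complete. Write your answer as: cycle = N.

I1  is:1  ro:2  ex:10  wr:11
I2  is:12  ro:13  ex:21  wr:22  — struct: DIV busy until I1 writes@11
I3  is:23  ro:24  ex:32  wr:33  — struct: DIV busy until I2 writes@22
I4  is:34  ro:35  ex:43  wr:44  — struct: DIV busy until I3 writes@33
I5  is:35  ro:36  ex:40  wr:41
I6  is:36  ro:37  ex:39  wr:40
I7  is:42  ro:43  ex:45  wr:46  — WAW R6: wait I5 write@41

cycle = 39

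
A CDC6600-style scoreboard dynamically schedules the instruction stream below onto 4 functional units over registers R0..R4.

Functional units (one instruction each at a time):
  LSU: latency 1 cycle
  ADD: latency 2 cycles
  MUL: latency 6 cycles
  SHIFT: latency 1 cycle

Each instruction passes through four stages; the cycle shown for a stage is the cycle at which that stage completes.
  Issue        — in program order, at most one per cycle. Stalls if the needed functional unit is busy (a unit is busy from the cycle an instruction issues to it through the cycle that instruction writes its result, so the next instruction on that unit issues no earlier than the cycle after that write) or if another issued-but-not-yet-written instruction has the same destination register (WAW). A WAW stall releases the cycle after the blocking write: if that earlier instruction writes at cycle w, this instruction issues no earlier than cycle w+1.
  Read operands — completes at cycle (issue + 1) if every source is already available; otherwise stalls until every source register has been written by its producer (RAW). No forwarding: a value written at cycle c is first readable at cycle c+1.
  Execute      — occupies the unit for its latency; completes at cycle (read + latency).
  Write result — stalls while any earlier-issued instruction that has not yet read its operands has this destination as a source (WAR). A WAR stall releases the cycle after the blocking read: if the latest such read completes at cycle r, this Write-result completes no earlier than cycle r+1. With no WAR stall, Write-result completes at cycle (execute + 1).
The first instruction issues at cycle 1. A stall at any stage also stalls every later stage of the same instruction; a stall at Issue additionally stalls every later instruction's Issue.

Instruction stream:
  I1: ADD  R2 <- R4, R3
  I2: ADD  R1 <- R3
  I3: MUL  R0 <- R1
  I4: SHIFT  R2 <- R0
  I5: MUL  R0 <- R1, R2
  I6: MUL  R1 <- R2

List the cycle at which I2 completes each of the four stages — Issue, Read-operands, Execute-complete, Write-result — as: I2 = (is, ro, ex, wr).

cycle 1: I1 issues→ADD
cycle 2: I1 reads
cycle 4: I1 exec-done
cycle 5: I1 writes R2
cycle 6: I2 issues→ADD
cycle 7: I2 reads, I3 issues→MUL
cycle 8: I4 issues→SHIFT
cycle 9: I2 exec-done
cycle 10: I2 writes R1
cycle 11: I3 reads
cycle 17: I3 exec-done
cycle 18: I3 writes R0
cycle 19: I4 reads, I5 issues→MUL
cycle 20: I4 exec-done
cycle 21: I4 writes R2
cycle 22: I5 reads
cycle 28: I5 exec-done
cycle 29: I5 writes R0
cycle 30: I6 issues→MUL
cycle 31: I6 reads
cycle 37: I6 exec-done
cycle 38: I6 writes R1

I2 = (6, 7, 9, 10)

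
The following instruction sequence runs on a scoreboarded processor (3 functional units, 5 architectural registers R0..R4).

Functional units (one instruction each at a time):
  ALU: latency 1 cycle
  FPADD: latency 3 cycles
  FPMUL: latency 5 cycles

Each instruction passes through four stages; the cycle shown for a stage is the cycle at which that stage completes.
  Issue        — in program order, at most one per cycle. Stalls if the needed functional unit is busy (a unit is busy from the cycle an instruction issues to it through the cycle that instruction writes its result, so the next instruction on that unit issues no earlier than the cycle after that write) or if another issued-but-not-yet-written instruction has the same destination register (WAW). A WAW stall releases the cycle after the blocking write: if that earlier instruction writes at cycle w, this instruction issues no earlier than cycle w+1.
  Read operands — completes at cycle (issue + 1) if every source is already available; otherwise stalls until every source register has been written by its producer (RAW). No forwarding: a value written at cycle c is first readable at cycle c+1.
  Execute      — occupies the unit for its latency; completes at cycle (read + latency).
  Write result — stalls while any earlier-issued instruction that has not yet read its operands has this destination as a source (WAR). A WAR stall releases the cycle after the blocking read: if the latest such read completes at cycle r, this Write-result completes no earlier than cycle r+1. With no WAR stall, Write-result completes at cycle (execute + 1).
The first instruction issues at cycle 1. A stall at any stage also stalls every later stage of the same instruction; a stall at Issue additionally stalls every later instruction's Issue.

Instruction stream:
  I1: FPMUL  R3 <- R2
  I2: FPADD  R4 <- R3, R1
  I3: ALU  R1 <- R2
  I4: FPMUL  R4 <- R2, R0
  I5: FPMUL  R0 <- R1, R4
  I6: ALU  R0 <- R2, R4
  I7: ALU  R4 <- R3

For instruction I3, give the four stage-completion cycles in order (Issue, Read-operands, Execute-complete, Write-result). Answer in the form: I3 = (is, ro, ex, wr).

t=1  I1 dispatched to FPMUL
t=2  I1 operands ready | I2 dispatched to FPADD
t=3  I3 dispatched to ALU
t=4  I3 operands ready
t=5  I3 complete
t=7  I1 complete
t=8  R3←I1
t=9  I2 operands ready
t=10  R1←I3
t=12  I2 complete
t=13  R4←I2
t=14  I4 dispatched to FPMUL
t=15  I4 operands ready
t=20  I4 complete
t=21  R4←I4
t=22  I5 dispatched to FPMUL
t=23  I5 operands ready
t=28  I5 complete
t=29  R0←I5
t=30  I6 dispatched to ALU
t=31  I6 operands ready
t=32  I6 complete
t=33  R0←I6
t=34  I7 dispatched to ALU
t=35  I7 operands ready
t=36  I7 complete
t=37  R4←I7

I3 = (3, 4, 5, 10)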